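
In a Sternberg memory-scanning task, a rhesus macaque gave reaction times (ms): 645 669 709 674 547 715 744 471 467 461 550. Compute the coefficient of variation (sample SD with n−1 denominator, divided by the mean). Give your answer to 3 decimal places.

0.179

n = 11, Σ = 6652, M = 604.7273
Σ(x−M)² = 116818.182; s = √(116818.182/10) = 108.0825
CV = 108.0825 / 604.7273 = 0.17873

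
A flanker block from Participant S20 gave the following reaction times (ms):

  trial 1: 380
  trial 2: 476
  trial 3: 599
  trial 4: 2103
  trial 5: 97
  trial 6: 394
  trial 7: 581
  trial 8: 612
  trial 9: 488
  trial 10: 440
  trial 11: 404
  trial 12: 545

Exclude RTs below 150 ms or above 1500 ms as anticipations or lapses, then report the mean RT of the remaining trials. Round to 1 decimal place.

491.9 ms

Excluded: 97, 2103
Retained (n=10): Σ = 4919
Mean = 4919/10 = 491.9000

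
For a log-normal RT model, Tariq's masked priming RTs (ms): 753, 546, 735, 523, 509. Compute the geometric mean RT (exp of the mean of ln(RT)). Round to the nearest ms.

604 ms

ln(RT): 6.6241, 6.3026, 6.5999, 6.2596, 6.2324
Mean ln(RT) = 32.0186/5 = 6.40372
Geometric mean = exp(6.40372) = 604.09 ms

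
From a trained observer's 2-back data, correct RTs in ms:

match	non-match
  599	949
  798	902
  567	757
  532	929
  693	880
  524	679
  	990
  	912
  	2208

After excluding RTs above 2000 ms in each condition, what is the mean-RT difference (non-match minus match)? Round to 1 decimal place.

non-match: exclude 2208
M(match) = 3713/6 = 618.833
M(non-match) = 6998/8 = 874.750
Difference = 874.750 − 618.833 = 255.917 ms

255.9 ms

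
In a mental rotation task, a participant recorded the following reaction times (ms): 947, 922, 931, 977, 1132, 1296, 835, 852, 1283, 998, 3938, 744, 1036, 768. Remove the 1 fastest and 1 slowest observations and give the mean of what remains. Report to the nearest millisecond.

998 ms

Sorted: 744, 768, 835, 852, 922, 931, 947, 977, 998, 1036, 1132, 1283, 1296, 3938
Drop lowest 1 (744) and highest 1 (3938)
Remaining (n=12): Σ = 11977, mean = 11977/12 = 998.083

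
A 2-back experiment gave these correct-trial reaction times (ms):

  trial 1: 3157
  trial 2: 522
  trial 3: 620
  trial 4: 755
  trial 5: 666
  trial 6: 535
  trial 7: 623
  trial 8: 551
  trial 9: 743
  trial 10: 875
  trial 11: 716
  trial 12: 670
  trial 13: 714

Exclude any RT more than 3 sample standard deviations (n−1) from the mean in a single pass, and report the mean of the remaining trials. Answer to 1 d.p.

n = 13, ΣRT = 11147, M = 857.462
Σ(x−M)² = 5845971.23; s = √(5845971.23/12) = 697.972
Cutoffs: 857.462 ± 3·697.972 → [-1236.5, 2951.4]
Outside: 3157 → excluded.
Retained (n=12): Σ = 7990, mean = 7990/12 = 665.833

665.8 ms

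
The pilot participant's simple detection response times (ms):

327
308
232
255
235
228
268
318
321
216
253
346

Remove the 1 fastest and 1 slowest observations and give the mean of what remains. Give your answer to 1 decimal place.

274.5 ms

Sorted: 216, 228, 232, 235, 253, 255, 268, 308, 318, 321, 327, 346
Drop lowest 1 (216) and highest 1 (346)
Remaining (n=10): Σ = 2745, mean = 2745/10 = 274.500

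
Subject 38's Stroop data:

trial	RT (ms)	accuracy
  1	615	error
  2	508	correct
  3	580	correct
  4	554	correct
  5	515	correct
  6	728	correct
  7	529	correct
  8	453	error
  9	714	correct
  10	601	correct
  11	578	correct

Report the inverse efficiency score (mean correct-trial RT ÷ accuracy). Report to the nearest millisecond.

721 ms

Correct trials (n=9): 508, 580, 554, 515, 728, 529, 714, 601, 578
Mean correct RT = 5307/9 = 589.6667 ms
Proportion correct = 9/11
IES = 589.6667 / (9/11) = 720.704 ms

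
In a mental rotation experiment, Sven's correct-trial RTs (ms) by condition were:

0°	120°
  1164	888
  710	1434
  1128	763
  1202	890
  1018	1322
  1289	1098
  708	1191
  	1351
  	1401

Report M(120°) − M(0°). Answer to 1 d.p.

M(0°) = 7219/7 = 1031.286
M(120°) = 10338/9 = 1148.667
Difference = 1148.667 − 1031.286 = 117.381 ms

117.4 ms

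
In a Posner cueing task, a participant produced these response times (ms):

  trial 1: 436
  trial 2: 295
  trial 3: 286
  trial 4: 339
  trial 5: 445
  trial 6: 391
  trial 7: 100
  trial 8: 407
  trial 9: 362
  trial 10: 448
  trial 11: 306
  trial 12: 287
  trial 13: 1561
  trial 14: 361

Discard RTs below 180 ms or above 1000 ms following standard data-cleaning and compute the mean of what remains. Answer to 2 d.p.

Excluded: 100, 1561
Retained (n=12): Σ = 4363
Mean = 4363/12 = 363.5833

363.58 ms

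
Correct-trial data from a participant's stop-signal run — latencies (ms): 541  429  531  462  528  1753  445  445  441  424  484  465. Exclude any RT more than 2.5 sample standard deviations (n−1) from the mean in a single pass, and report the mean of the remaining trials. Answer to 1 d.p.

472.3 ms

n = 12, ΣRT = 6948, M = 579.000
Σ(x−M)² = 1521816.00; s = √(1521816.00/11) = 371.950
Cutoffs: 579.000 ± 2.5·371.950 → [-350.9, 1508.9]
Outside: 1753 → excluded.
Retained (n=11): Σ = 5195, mean = 5195/11 = 472.273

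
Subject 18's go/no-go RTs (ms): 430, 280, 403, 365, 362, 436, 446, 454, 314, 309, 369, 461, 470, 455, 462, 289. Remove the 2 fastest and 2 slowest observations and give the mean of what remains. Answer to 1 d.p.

400.3 ms

Sorted: 280, 289, 309, 314, 362, 365, 369, 403, 430, 436, 446, 454, 455, 461, 462, 470
Drop lowest 2 (280, 289) and highest 2 (462, 470)
Remaining (n=12): Σ = 4804, mean = 4804/12 = 400.333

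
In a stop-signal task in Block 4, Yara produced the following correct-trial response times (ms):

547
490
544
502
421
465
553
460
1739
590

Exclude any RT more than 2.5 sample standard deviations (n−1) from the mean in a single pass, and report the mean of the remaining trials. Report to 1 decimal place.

508.0 ms

n = 10, ΣRT = 6311, M = 631.100
Σ(x−M)² = 1387472.90; s = √(1387472.90/9) = 392.637
Cutoffs: 631.100 ± 2.5·392.637 → [-350.5, 1612.7]
Outside: 1739 → excluded.
Retained (n=9): Σ = 4572, mean = 4572/9 = 508.000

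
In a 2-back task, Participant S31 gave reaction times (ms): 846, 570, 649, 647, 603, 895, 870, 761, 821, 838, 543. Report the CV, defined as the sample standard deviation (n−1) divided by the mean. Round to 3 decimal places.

n = 11, Σ = 8043, M = 731.1818
Σ(x−M)² = 171319.636; s = √(171319.636/10) = 130.8891
CV = 130.8891 / 731.1818 = 0.17901

0.179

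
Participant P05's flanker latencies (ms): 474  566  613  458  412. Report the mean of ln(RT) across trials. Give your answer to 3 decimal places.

ln(RT): 6.1612, 6.3386, 6.4184, 6.1269, 6.0210
Σ ln(RT) = 31.0661
Mean = 31.0661/5 = 6.21321

6.213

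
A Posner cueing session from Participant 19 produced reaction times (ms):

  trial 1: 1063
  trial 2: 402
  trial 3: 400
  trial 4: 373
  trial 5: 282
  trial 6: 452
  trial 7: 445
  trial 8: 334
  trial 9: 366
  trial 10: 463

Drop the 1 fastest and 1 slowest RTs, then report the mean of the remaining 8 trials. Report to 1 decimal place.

Sorted: 282, 334, 366, 373, 400, 402, 445, 452, 463, 1063
Drop lowest 1 (282) and highest 1 (1063)
Remaining (n=8): Σ = 3235, mean = 3235/8 = 404.375

404.4 ms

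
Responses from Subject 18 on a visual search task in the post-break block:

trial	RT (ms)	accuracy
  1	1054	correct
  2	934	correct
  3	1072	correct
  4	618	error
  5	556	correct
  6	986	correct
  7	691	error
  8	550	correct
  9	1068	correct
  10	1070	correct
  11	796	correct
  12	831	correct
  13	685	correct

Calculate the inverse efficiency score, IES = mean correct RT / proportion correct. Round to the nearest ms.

1032 ms

Correct trials (n=11): 1054, 934, 1072, 556, 986, 550, 1068, 1070, 796, 831, 685
Mean correct RT = 9602/11 = 872.9091 ms
Proportion correct = 11/13
IES = 872.9091 / (11/13) = 1031.620 ms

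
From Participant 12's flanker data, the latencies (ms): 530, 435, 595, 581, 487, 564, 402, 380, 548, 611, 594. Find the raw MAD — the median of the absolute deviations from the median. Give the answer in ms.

Sorted: 380, 402, 435, 487, 530, 548, 564, 581, 594, 595, 611 → median = 548
|x − 548|: 18, 113, 47, 33, 61, 16, 146, 168, 0, 63, 46
Sorted deviations: 0, 16, 18, 33, 46, 47, 61, 63, 113, 146, 168 → MAD = 47

47 ms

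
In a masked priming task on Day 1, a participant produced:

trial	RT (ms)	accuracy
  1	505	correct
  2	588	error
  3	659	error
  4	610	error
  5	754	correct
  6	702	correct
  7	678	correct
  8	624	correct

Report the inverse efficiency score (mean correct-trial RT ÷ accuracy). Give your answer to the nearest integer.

1044 ms

Correct trials (n=5): 505, 754, 702, 678, 624
Mean correct RT = 3263/5 = 652.6000 ms
Proportion correct = 5/8
IES = 652.6000 / (5/8) = 1044.160 ms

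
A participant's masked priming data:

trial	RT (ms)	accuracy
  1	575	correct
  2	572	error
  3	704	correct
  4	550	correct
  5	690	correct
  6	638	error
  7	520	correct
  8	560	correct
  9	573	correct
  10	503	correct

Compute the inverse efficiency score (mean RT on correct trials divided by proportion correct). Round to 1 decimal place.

730.5 ms

Correct trials (n=8): 575, 704, 550, 690, 520, 560, 573, 503
Mean correct RT = 4675/8 = 584.3750 ms
Proportion correct = 8/10
IES = 584.3750 / (8/10) = 730.469 ms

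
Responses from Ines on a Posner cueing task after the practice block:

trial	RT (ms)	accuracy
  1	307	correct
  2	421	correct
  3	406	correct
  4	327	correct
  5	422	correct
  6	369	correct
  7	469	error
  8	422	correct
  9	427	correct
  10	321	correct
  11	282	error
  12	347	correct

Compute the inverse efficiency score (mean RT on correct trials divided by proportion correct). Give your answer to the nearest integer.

Correct trials (n=10): 307, 421, 406, 327, 422, 369, 422, 427, 321, 347
Mean correct RT = 3769/10 = 376.9000 ms
Proportion correct = 10/12
IES = 376.9000 / (10/12) = 452.280 ms

452 ms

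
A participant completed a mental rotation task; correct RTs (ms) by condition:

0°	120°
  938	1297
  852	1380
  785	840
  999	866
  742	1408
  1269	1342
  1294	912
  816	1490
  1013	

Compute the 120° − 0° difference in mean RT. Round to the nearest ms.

M(0°) = 8708/9 = 967.556
M(120°) = 9535/8 = 1191.875
Difference = 1191.875 − 967.556 = 224.319 ms

224 ms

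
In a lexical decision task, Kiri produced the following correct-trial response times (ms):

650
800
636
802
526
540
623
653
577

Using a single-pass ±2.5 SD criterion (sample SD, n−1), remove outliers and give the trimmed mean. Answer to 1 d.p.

645.2 ms

n = 9, ΣRT = 5807, M = 645.222
Σ(x−M)² = 79137.56; s = √(79137.56/8) = 99.460
Cutoffs: 645.222 ± 2.5·99.460 → [396.6, 893.9]
No RTs fall outside the cutoffs; all 9 retained. Mean = 5807/9 = 645.222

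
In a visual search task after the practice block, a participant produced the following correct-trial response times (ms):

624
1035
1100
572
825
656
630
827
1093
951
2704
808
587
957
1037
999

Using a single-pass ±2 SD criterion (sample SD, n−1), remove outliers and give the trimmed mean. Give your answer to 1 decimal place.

n = 16, ΣRT = 15405, M = 962.812
Σ(x−M)² = 3754766.44; s = √(3754766.44/15) = 500.318
Cutoffs: 962.812 ± 2·500.318 → [-37.8, 1963.4]
Outside: 2704 → excluded.
Retained (n=15): Σ = 12701, mean = 12701/15 = 846.733

846.7 ms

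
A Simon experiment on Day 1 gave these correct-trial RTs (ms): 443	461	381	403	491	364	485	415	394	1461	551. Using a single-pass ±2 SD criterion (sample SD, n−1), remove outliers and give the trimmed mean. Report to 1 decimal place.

438.8 ms

n = 11, ΣRT = 5849, M = 531.727
Σ(x−M)² = 980652.18; s = √(980652.18/10) = 313.154
Cutoffs: 531.727 ± 2·313.154 → [-94.6, 1158.0]
Outside: 1461 → excluded.
Retained (n=10): Σ = 4388, mean = 4388/10 = 438.800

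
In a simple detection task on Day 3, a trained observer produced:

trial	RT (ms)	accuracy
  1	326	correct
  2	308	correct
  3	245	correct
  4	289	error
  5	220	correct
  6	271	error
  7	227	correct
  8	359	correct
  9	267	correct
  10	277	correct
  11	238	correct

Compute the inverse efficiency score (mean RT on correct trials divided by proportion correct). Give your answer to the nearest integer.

Correct trials (n=9): 326, 308, 245, 220, 227, 359, 267, 277, 238
Mean correct RT = 2467/9 = 274.1111 ms
Proportion correct = 9/11
IES = 274.1111 / (9/11) = 335.025 ms

335 ms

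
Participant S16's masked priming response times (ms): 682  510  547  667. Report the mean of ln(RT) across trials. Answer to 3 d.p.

6.392

ln(RT): 6.5250, 6.2344, 6.3044, 6.5028
Σ ln(RT) = 25.5667
Mean = 25.5667/4 = 6.39167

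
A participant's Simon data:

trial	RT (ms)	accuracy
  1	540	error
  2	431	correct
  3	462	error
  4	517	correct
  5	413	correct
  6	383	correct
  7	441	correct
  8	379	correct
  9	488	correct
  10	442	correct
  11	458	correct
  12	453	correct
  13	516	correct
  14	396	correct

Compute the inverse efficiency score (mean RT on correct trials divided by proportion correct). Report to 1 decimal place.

516.9 ms

Correct trials (n=12): 431, 517, 413, 383, 441, 379, 488, 442, 458, 453, 516, 396
Mean correct RT = 5317/12 = 443.0833 ms
Proportion correct = 12/14
IES = 443.0833 / (12/14) = 516.931 ms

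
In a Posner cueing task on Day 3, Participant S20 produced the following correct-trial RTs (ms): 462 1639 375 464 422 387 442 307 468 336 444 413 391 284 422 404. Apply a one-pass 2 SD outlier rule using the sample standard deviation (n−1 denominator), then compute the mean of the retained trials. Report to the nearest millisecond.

n = 16, ΣRT = 7660, M = 478.750
Σ(x−M)² = 1480389.00; s = √(1480389.00/15) = 314.154
Cutoffs: 478.750 ± 2·314.154 → [-149.6, 1107.1]
Outside: 1639 → excluded.
Retained (n=15): Σ = 6021, mean = 6021/15 = 401.400

401 ms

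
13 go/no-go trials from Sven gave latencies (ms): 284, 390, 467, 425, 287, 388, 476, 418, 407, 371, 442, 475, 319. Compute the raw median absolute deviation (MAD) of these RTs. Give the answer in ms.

Sorted: 284, 287, 319, 371, 388, 390, 407, 418, 425, 442, 467, 475, 476 → median = 407
|x − 407|: 123, 17, 60, 18, 120, 19, 69, 11, 0, 36, 35, 68, 88
Sorted deviations: 0, 11, 17, 18, 19, 35, 36, 60, 68, 69, 88, 120, 123 → MAD = 36

36 ms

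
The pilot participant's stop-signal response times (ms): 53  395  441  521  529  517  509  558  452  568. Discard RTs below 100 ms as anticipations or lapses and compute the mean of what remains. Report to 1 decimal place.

Excluded: 53
Retained (n=9): Σ = 4490
Mean = 4490/9 = 498.8889

498.9 ms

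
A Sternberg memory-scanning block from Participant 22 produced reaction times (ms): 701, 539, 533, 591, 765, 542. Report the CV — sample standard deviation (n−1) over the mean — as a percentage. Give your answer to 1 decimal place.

16.1%

n = 6, Σ = 3671, M = 611.8333
Σ(x−M)² = 48240.833; s = √(48240.833/5) = 98.2251
CV = 98.2251 / 611.8333 = 0.16054 = 16.054%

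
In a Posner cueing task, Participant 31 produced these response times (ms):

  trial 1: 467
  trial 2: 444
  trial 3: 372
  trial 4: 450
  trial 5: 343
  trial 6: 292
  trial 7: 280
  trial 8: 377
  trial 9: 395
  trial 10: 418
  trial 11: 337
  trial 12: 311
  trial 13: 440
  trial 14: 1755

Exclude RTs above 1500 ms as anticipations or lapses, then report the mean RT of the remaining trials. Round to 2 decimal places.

Excluded: 1755
Retained (n=13): Σ = 4926
Mean = 4926/13 = 378.9231

378.92 ms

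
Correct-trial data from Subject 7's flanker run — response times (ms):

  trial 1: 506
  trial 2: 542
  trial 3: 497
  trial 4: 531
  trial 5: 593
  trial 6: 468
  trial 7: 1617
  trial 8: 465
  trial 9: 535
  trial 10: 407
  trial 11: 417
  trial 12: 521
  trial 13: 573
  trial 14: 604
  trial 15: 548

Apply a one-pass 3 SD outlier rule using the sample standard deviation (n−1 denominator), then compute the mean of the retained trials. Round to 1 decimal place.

514.8 ms

n = 15, ΣRT = 8824, M = 588.267
Σ(x−M)² = 1180144.93; s = √(1180144.93/14) = 290.338
Cutoffs: 588.267 ± 3·290.338 → [-282.7, 1459.3]
Outside: 1617 → excluded.
Retained (n=14): Σ = 7207, mean = 7207/14 = 514.786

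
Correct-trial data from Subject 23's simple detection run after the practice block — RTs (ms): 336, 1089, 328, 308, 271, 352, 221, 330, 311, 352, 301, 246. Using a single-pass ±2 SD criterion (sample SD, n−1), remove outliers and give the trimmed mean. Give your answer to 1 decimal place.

305.1 ms

n = 12, ΣRT = 4445, M = 370.417
Σ(x−M)² = 581590.92; s = √(581590.92/11) = 229.939
Cutoffs: 370.417 ± 2·229.939 → [-89.5, 830.3]
Outside: 1089 → excluded.
Retained (n=11): Σ = 3356, mean = 3356/11 = 305.091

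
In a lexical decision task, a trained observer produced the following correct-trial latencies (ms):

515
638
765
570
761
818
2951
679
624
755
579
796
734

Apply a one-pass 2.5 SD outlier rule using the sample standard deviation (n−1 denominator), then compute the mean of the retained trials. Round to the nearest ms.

n = 13, ΣRT = 11185, M = 860.385
Σ(x−M)² = 4843693.08; s = √(4843693.08/12) = 635.328
Cutoffs: 860.385 ± 2.5·635.328 → [-727.9, 2448.7]
Outside: 2951 → excluded.
Retained (n=12): Σ = 8234, mean = 8234/12 = 686.167

686 ms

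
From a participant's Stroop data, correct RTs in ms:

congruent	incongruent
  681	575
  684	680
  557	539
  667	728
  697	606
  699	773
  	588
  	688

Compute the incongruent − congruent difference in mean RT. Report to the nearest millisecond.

-17 ms

M(congruent) = 3985/6 = 664.167
M(incongruent) = 5177/8 = 647.125
Difference = 647.125 − 664.167 = -17.042 ms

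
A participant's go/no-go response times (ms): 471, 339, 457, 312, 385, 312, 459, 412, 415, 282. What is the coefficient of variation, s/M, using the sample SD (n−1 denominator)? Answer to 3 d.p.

n = 10, Σ = 3844, M = 384.4000
Σ(x−M)² = 43064.400; s = √(43064.400/9) = 69.1732
CV = 69.1732 / 384.4000 = 0.17995

0.180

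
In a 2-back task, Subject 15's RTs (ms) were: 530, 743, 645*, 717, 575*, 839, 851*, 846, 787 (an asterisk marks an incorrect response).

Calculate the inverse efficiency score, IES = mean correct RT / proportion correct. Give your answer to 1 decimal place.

1115.5 ms

Correct trials (n=6): 530, 743, 717, 839, 846, 787
Mean correct RT = 4462/6 = 743.6667 ms
Proportion correct = 6/9
IES = 743.6667 / (6/9) = 1115.500 ms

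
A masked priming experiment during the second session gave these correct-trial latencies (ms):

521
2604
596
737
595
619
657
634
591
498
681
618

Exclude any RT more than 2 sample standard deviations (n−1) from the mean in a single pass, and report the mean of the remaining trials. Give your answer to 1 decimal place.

613.4 ms

n = 12, ΣRT = 9351, M = 779.250
Σ(x−M)² = 3677636.25; s = √(3677636.25/11) = 578.213
Cutoffs: 779.250 ± 2·578.213 → [-377.2, 1935.7]
Outside: 2604 → excluded.
Retained (n=11): Σ = 6747, mean = 6747/11 = 613.364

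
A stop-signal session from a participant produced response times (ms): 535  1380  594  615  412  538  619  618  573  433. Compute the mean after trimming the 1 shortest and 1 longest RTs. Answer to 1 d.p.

Sorted: 412, 433, 535, 538, 573, 594, 615, 618, 619, 1380
Drop lowest 1 (412) and highest 1 (1380)
Remaining (n=8): Σ = 4525, mean = 4525/8 = 565.625

565.6 ms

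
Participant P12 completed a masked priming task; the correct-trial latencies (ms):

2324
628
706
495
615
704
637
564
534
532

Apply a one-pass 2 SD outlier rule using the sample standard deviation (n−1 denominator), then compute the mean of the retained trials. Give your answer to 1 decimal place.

601.7 ms

n = 10, ΣRT = 7739, M = 773.900
Σ(x−M)² = 2715494.90; s = √(2715494.90/9) = 549.292
Cutoffs: 773.900 ± 2·549.292 → [-324.7, 1872.5]
Outside: 2324 → excluded.
Retained (n=9): Σ = 5415, mean = 5415/9 = 601.667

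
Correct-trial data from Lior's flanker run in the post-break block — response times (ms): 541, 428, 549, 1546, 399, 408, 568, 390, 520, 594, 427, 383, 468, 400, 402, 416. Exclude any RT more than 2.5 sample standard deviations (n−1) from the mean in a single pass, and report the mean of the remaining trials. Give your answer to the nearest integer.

460 ms

n = 16, ΣRT = 8439, M = 527.438
Σ(x−M)² = 1182663.94; s = √(1182663.94/15) = 280.792
Cutoffs: 527.438 ± 2.5·280.792 → [-174.5, 1229.4]
Outside: 1546 → excluded.
Retained (n=15): Σ = 6893, mean = 6893/15 = 459.533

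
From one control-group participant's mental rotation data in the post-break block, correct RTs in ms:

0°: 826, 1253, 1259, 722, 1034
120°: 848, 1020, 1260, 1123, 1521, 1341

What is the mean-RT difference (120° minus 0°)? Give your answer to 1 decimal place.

M(0°) = 5094/5 = 1018.800
M(120°) = 7113/6 = 1185.500
Difference = 1185.500 − 1018.800 = 166.700 ms

166.7 ms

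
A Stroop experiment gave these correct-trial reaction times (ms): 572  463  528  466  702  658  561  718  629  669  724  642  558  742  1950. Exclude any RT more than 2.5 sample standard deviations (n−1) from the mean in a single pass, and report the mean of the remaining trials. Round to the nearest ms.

617 ms

n = 15, ΣRT = 10582, M = 705.467
Σ(x−M)² = 1772227.73; s = √(1772227.73/14) = 355.792
Cutoffs: 705.467 ± 2.5·355.792 → [-184.0, 1594.9]
Outside: 1950 → excluded.
Retained (n=14): Σ = 8632, mean = 8632/14 = 616.571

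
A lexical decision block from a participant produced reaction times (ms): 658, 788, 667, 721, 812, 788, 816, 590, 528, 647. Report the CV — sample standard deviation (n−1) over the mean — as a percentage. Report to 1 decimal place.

n = 10, Σ = 7015, M = 701.5000
Σ(x−M)² = 89252.500; s = √(89252.500/9) = 99.5839
CV = 99.5839 / 701.5000 = 0.14196 = 14.196%

14.2%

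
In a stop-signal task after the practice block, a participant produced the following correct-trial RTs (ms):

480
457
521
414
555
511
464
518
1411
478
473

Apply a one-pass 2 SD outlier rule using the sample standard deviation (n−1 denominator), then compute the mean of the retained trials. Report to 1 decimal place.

n = 11, ΣRT = 6282, M = 571.091
Σ(x−M)² = 790392.91; s = √(790392.91/10) = 281.139
Cutoffs: 571.091 ± 2·281.139 → [8.8, 1133.4]
Outside: 1411 → excluded.
Retained (n=10): Σ = 4871, mean = 4871/10 = 487.100

487.1 ms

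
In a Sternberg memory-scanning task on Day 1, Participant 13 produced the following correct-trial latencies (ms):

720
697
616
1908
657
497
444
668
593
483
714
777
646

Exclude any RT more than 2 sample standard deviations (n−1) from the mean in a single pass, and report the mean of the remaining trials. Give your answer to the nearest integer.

626 ms

n = 13, ΣRT = 9420, M = 724.615
Σ(x−M)² = 1636049.08; s = √(1636049.08/12) = 369.239
Cutoffs: 724.615 ± 2·369.239 → [-13.9, 1463.1]
Outside: 1908 → excluded.
Retained (n=12): Σ = 7512, mean = 7512/12 = 626.000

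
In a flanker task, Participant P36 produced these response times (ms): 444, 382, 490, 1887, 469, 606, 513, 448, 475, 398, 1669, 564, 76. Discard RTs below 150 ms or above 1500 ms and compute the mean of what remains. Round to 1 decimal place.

478.9 ms

Excluded: 76, 1669, 1887
Retained (n=10): Σ = 4789
Mean = 4789/10 = 478.9000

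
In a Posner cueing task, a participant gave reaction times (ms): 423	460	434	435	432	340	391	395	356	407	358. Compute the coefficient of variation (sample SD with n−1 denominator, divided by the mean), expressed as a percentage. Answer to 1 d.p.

9.6%

n = 11, Σ = 4431, M = 402.8182
Σ(x−M)² = 14901.636; s = √(14901.636/10) = 38.6026
CV = 38.6026 / 402.8182 = 0.09583 = 9.583%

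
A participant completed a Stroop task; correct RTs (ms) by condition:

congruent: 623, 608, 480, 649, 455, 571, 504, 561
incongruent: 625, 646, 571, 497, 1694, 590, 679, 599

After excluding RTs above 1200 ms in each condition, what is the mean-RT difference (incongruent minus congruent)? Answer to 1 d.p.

44.6 ms

incongruent: exclude 1694
M(congruent) = 4451/8 = 556.375
M(incongruent) = 4207/7 = 601.000
Difference = 601.000 − 556.375 = 44.625 ms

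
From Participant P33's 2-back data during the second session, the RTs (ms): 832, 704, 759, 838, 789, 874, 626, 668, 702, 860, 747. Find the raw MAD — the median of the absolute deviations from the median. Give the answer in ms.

73 ms

Sorted: 626, 668, 702, 704, 747, 759, 789, 832, 838, 860, 874 → median = 759
|x − 759|: 73, 55, 0, 79, 30, 115, 133, 91, 57, 101, 12
Sorted deviations: 0, 12, 30, 55, 57, 73, 79, 91, 101, 115, 133 → MAD = 73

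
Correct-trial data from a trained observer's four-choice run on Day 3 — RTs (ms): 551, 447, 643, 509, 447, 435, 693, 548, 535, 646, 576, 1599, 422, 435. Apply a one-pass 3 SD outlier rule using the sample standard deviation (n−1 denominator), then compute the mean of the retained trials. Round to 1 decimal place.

n = 14, ΣRT = 8486, M = 606.143
Σ(x−M)² = 1161225.71; s = √(1161225.71/13) = 298.873
Cutoffs: 606.143 ± 3·298.873 → [-290.5, 1502.8]
Outside: 1599 → excluded.
Retained (n=13): Σ = 6887, mean = 6887/13 = 529.769

529.8 ms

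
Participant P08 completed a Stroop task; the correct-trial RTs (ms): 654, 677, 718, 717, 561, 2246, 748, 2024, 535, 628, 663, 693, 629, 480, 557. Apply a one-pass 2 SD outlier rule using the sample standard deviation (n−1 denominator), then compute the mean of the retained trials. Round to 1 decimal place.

n = 15, ΣRT = 12530, M = 835.333
Σ(x−M)² = 4000965.33; s = √(4000965.33/14) = 534.587
Cutoffs: 835.333 ± 2·534.587 → [-233.8, 1904.5]
Outside: 2024, 2246 → excluded.
Retained (n=13): Σ = 8260, mean = 8260/13 = 635.385

635.4 ms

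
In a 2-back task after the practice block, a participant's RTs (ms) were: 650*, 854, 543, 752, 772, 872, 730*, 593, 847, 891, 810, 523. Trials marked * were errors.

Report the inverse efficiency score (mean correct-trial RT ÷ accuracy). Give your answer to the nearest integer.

895 ms

Correct trials (n=10): 854, 543, 752, 772, 872, 593, 847, 891, 810, 523
Mean correct RT = 7457/10 = 745.7000 ms
Proportion correct = 10/12
IES = 745.7000 / (10/12) = 894.840 ms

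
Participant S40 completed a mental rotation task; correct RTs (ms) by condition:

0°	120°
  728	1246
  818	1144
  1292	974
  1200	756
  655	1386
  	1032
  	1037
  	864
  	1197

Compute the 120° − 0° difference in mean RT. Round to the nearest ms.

M(0°) = 4693/5 = 938.600
M(120°) = 9636/9 = 1070.667
Difference = 1070.667 − 938.600 = 132.067 ms

132 ms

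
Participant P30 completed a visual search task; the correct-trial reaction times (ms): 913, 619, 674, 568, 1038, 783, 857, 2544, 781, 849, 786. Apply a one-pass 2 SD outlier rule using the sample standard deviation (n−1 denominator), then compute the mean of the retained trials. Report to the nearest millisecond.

787 ms

n = 11, ΣRT = 10412, M = 946.545
Σ(x−M)² = 2983674.73; s = √(2983674.73/10) = 546.230
Cutoffs: 946.545 ± 2·546.230 → [-145.9, 2039.0]
Outside: 2544 → excluded.
Retained (n=10): Σ = 7868, mean = 7868/10 = 786.800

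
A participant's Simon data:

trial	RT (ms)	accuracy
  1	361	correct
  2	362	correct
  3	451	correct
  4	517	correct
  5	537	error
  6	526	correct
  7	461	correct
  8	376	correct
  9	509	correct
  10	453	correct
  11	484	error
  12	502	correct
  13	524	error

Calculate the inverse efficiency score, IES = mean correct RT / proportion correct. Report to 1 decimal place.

Correct trials (n=10): 361, 362, 451, 517, 526, 461, 376, 509, 453, 502
Mean correct RT = 4518/10 = 451.8000 ms
Proportion correct = 10/13
IES = 451.8000 / (10/13) = 587.340 ms

587.3 ms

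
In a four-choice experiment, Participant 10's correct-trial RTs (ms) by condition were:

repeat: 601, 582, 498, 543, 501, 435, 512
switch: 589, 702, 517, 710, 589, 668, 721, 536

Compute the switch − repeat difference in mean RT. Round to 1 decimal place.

104.4 ms

M(repeat) = 3672/7 = 524.571
M(switch) = 5032/8 = 629.000
Difference = 629.000 − 524.571 = 104.429 ms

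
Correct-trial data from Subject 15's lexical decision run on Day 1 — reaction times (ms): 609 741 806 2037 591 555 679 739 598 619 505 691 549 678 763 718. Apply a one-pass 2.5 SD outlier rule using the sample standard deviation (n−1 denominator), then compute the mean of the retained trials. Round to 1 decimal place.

656.1 ms

n = 16, ΣRT = 11878, M = 742.375
Σ(x−M)² = 1897553.75; s = √(1897553.75/15) = 355.673
Cutoffs: 742.375 ± 2.5·355.673 → [-146.8, 1631.6]
Outside: 2037 → excluded.
Retained (n=15): Σ = 9841, mean = 9841/15 = 656.067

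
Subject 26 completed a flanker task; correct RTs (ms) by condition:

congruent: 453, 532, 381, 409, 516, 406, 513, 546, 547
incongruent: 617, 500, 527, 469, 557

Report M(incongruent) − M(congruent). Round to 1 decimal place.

55.9 ms

M(congruent) = 4303/9 = 478.111
M(incongruent) = 2670/5 = 534.000
Difference = 534.000 − 478.111 = 55.889 ms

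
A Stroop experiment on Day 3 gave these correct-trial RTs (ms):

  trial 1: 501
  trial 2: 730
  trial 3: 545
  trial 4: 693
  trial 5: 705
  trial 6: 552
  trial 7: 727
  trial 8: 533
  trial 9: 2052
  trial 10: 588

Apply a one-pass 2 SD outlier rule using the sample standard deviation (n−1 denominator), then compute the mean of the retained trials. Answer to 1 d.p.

619.3 ms

n = 10, ΣRT = 7626, M = 762.600
Σ(x−M)² = 1916382.40; s = √(1916382.40/9) = 461.445
Cutoffs: 762.600 ± 2·461.445 → [-160.3, 1685.5]
Outside: 2052 → excluded.
Retained (n=9): Σ = 5574, mean = 5574/9 = 619.333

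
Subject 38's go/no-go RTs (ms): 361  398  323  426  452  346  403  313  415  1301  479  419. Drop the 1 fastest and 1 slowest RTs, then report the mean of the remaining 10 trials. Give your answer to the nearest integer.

402 ms

Sorted: 313, 323, 346, 361, 398, 403, 415, 419, 426, 452, 479, 1301
Drop lowest 1 (313) and highest 1 (1301)
Remaining (n=10): Σ = 4022, mean = 4022/10 = 402.200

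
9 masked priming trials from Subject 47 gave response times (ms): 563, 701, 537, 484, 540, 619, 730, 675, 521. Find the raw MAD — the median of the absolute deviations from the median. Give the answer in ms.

56 ms

Sorted: 484, 521, 537, 540, 563, 619, 675, 701, 730 → median = 563
|x − 563|: 0, 138, 26, 79, 23, 56, 167, 112, 42
Sorted deviations: 0, 23, 26, 42, 56, 79, 112, 138, 167 → MAD = 56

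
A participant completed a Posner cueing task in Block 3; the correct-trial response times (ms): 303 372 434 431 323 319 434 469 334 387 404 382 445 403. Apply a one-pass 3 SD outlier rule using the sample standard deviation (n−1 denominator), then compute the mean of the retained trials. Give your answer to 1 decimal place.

388.6 ms

n = 14, ΣRT = 5440, M = 388.571
Σ(x−M)² = 35787.43; s = √(35787.43/13) = 52.468
Cutoffs: 388.571 ± 3·52.468 → [231.2, 546.0]
No RTs fall outside the cutoffs; all 14 retained. Mean = 5440/14 = 388.571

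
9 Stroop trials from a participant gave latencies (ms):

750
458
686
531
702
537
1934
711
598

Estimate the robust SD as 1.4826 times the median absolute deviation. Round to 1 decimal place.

130.5 ms

Sorted: 458, 531, 537, 598, 686, 702, 711, 750, 1934 → median = 686
|x − 686| sorted: 0, 16, 25, 64, 88, 149, 155, 228, 1248 → MAD = 88
Robust SD ≈ 1.4826 × 88 = 130.469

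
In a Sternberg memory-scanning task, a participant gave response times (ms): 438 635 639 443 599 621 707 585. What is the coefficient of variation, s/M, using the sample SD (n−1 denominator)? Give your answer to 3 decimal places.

n = 8, Σ = 4667, M = 583.3750
Σ(x−M)² = 63543.875; s = √(63543.875/7) = 95.2769
CV = 95.2769 / 583.3750 = 0.16332

0.163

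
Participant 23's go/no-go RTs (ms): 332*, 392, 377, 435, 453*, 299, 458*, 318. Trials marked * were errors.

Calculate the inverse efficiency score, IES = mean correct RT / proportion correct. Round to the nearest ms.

Correct trials (n=5): 392, 377, 435, 299, 318
Mean correct RT = 1821/5 = 364.2000 ms
Proportion correct = 5/8
IES = 364.2000 / (5/8) = 582.720 ms

583 ms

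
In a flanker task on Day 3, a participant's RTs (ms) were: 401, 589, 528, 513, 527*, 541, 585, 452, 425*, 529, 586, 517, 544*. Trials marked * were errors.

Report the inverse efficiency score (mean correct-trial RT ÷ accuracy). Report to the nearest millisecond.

681 ms

Correct trials (n=10): 401, 589, 528, 513, 541, 585, 452, 529, 586, 517
Mean correct RT = 5241/10 = 524.1000 ms
Proportion correct = 10/13
IES = 524.1000 / (10/13) = 681.330 ms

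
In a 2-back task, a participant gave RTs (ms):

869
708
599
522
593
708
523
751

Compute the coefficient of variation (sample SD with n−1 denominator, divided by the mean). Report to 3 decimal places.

n = 8, Σ = 5273, M = 659.1250
Σ(x−M)² = 102586.875; s = √(102586.875/7) = 121.0589
CV = 121.0589 / 659.1250 = 0.18367

0.184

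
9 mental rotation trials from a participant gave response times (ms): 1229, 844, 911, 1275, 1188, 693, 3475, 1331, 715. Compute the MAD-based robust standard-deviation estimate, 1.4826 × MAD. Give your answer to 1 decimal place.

Sorted: 693, 715, 844, 911, 1188, 1229, 1275, 1331, 3475 → median = 1188
|x − 1188| sorted: 0, 41, 87, 143, 277, 344, 473, 495, 2287 → MAD = 277
Robust SD ≈ 1.4826 × 277 = 410.680

410.7 ms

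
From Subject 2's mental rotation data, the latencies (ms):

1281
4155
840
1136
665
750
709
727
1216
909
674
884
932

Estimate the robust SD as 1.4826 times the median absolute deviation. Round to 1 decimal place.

259.5 ms

Sorted: 665, 674, 709, 727, 750, 840, 884, 909, 932, 1136, 1216, 1281, 4155 → median = 884
|x − 884| sorted: 0, 25, 44, 48, 134, 157, 175, 210, 219, 252, 332, 397, 3271 → MAD = 175
Robust SD ≈ 1.4826 × 175 = 259.455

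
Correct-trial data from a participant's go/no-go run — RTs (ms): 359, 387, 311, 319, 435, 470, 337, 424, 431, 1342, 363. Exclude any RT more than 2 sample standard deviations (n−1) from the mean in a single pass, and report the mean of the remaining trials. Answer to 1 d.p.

n = 11, ΣRT = 5178, M = 470.727
Σ(x−M)² = 861670.18; s = √(861670.18/10) = 293.542
Cutoffs: 470.727 ± 2·293.542 → [-116.4, 1057.8]
Outside: 1342 → excluded.
Retained (n=10): Σ = 3836, mean = 3836/10 = 383.600

383.6 ms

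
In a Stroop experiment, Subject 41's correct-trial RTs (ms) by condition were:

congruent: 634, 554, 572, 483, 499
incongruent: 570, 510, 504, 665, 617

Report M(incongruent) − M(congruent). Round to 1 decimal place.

M(congruent) = 2742/5 = 548.400
M(incongruent) = 2866/5 = 573.200
Difference = 573.200 − 548.400 = 24.800 ms

24.8 ms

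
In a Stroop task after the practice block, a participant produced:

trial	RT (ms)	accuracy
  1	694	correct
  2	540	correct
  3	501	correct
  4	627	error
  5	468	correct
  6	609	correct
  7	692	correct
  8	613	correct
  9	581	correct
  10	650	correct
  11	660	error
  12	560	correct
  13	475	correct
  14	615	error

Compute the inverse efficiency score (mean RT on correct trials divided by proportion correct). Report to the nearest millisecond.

739 ms

Correct trials (n=11): 694, 540, 501, 468, 609, 692, 613, 581, 650, 560, 475
Mean correct RT = 6383/11 = 580.2727 ms
Proportion correct = 11/14
IES = 580.2727 / (11/14) = 738.529 ms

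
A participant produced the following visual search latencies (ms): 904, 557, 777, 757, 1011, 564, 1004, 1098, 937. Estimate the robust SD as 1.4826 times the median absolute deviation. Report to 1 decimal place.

188.3 ms

Sorted: 557, 564, 757, 777, 904, 937, 1004, 1011, 1098 → median = 904
|x − 904| sorted: 0, 33, 100, 107, 127, 147, 194, 340, 347 → MAD = 127
Robust SD ≈ 1.4826 × 127 = 188.290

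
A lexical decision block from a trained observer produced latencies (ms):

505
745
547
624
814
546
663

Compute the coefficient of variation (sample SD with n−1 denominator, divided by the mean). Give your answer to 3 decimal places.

n = 7, Σ = 4444, M = 634.8571
Σ(x−M)² = 77610.857; s = √(77610.857/6) = 113.7328
CV = 113.7328 / 634.8571 = 0.17915

0.179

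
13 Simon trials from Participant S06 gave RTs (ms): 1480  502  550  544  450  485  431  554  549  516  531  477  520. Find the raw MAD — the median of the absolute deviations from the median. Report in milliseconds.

30 ms

Sorted: 431, 450, 477, 485, 502, 516, 520, 531, 544, 549, 550, 554, 1480 → median = 520
|x − 520|: 960, 18, 30, 24, 70, 35, 89, 34, 29, 4, 11, 43, 0
Sorted deviations: 0, 4, 11, 18, 24, 29, 30, 34, 35, 43, 70, 89, 960 → MAD = 30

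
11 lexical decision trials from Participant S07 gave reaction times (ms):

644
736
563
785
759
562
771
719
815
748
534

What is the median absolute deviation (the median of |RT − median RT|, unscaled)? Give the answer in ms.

49 ms

Sorted: 534, 562, 563, 644, 719, 736, 748, 759, 771, 785, 815 → median = 736
|x − 736|: 92, 0, 173, 49, 23, 174, 35, 17, 79, 12, 202
Sorted deviations: 0, 12, 17, 23, 35, 49, 79, 92, 173, 174, 202 → MAD = 49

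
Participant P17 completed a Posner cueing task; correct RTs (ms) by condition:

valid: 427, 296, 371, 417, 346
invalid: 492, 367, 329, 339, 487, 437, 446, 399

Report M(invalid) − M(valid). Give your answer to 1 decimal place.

40.6 ms

M(valid) = 1857/5 = 371.400
M(invalid) = 3296/8 = 412.000
Difference = 412.000 − 371.400 = 40.600 ms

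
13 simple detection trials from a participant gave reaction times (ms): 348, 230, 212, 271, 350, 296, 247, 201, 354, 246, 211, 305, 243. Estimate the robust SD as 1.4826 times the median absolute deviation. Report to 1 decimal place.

53.4 ms

Sorted: 201, 211, 212, 230, 243, 246, 247, 271, 296, 305, 348, 350, 354 → median = 247
|x − 247| sorted: 0, 1, 4, 17, 24, 35, 36, 46, 49, 58, 101, 103, 107 → MAD = 36
Robust SD ≈ 1.4826 × 36 = 53.374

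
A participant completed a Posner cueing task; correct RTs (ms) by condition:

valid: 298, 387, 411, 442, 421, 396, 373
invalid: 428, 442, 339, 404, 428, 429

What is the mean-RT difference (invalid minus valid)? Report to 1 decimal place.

22.0 ms

M(valid) = 2728/7 = 389.714
M(invalid) = 2470/6 = 411.667
Difference = 411.667 − 389.714 = 21.952 ms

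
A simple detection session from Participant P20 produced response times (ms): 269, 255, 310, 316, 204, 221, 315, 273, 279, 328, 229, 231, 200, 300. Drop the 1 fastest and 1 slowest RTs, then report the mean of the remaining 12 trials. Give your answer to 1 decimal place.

Sorted: 200, 204, 221, 229, 231, 255, 269, 273, 279, 300, 310, 315, 316, 328
Drop lowest 1 (200) and highest 1 (328)
Remaining (n=12): Σ = 3202, mean = 3202/12 = 266.833

266.8 ms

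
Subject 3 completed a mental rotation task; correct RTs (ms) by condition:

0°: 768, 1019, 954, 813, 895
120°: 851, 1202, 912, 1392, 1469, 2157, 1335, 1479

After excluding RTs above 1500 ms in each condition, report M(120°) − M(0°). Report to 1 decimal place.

120°: exclude 2157
M(0°) = 4449/5 = 889.800
M(120°) = 8640/7 = 1234.286
Difference = 1234.286 − 889.800 = 344.486 ms

344.5 ms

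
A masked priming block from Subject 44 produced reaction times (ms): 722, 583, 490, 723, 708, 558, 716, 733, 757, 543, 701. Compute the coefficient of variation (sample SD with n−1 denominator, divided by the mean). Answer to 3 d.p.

0.143

n = 11, Σ = 7234, M = 657.6364
Σ(x−M)² = 88532.545; s = √(88532.545/10) = 94.0917
CV = 94.0917 / 657.6364 = 0.14308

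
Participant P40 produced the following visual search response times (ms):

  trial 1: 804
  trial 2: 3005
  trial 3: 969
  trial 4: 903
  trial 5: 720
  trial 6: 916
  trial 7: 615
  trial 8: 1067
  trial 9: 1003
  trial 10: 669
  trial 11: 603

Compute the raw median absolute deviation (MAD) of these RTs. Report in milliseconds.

164 ms

Sorted: 603, 615, 669, 720, 804, 903, 916, 969, 1003, 1067, 3005 → median = 903
|x − 903|: 99, 2102, 66, 0, 183, 13, 288, 164, 100, 234, 300
Sorted deviations: 0, 13, 66, 99, 100, 164, 183, 234, 288, 300, 2102 → MAD = 164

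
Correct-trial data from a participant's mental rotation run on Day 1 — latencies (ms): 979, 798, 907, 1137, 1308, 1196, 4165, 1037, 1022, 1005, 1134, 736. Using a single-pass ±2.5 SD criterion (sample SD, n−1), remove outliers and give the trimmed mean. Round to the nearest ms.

n = 12, ΣRT = 15424, M = 1285.333
Σ(x−M)² = 9331716.67; s = √(9331716.67/11) = 921.053
Cutoffs: 1285.333 ± 2.5·921.053 → [-1017.3, 3588.0]
Outside: 4165 → excluded.
Retained (n=11): Σ = 11259, mean = 11259/11 = 1023.545

1024 ms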